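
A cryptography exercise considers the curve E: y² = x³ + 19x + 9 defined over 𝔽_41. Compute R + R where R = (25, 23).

(28, 5)

tangent at (25, 23): λ = (3·25² + 19)/(2·23) ≡ 8/5. 5⁻¹ ≡ 33 (mod 41), so λ ≡ 8·33 ≡ 18.
  x = λ² - 25 - 25 = 324 - 50 ≡ 28; y = λ·(25 - 28) - 23 ≡ 5. → (28, 5)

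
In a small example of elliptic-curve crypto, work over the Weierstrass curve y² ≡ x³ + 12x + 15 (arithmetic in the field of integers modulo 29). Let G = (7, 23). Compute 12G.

Repeated addition: build up to 12G.
2G: tangent at (7, 23): λ = (3·7² + 12)/(2·23) ≡ 14/17. 17⁻¹ ≡ 12 (mod 29), so λ ≡ 14·12 ≡ 23.
  x = λ² - 7 - 7 = 529 - 14 ≡ 22; y = λ·(7 - 22) - 23 ≡ 9. → (22, 9)
3G: (22, 9) + (7, 23). λ = (23 - 9)/(7 - 22) ≡ 14/14 mod 29. 14⁻¹ ≡ 27 (mod 29), so λ ≡ 1.
  x = λ² - 22 - 7 = 1 - 29 ≡ 1; y = λ·(22 - 1) - 9 ≡ 12. → (1, 12)
4G: (1, 12) + (7, 23). λ = (23 - 12)/(7 - 1) ≡ 11/6 mod 29. 6⁻¹ ≡ 5 (mod 29) since 6·5 = 30 ≡ 1, so λ ≡ 26.
  x = λ² - 1 - 7 = 676 - 8 ≡ 1; y = λ·(1 - 1) - 12 ≡ 17. → (1, 17)
5G: (1, 17) + (7, 23). λ = (23 - 17)/(7 - 1) ≡ 6/6 mod 29. 6⁻¹ ≡ 5 (mod 29), so λ ≡ 1.
  x = λ² - 1 - 7 = 1 - 8 ≡ 22; y = λ·(1 - 22) - 17 ≡ 20. → (22, 20)
6G: (22, 20) + (7, 23). λ = (23 - 20)/(7 - 22) ≡ 3/14 mod 29. 14⁻¹ ≡ 27 (mod 29) since 14·27 = 378 ≡ 1, so λ ≡ 23.
  x = λ² - 22 - 7 = 529 - 29 ≡ 7; y = λ·(22 - 7) - 20 ≡ 6. → (7, 6)
7G: (7, 6) + (7, 23): same x and y₁ ≡ -y₂, so the sum is O.
8G: O + (7, 23) = (7, 23) (identity).
9G: tangent at (7, 23): λ = (3·7² + 12)/(2·23) ≡ 14/17. 17⁻¹ ≡ 12 (mod 29) since 17·12 = 204 ≡ 1, so λ ≡ 14·12 ≡ 23.
  x = λ² - 7 - 7 = 529 - 14 ≡ 22; y = λ·(7 - 22) - 23 ≡ 9. → (22, 9)
10G: (22, 9) + (7, 23). λ = (23 - 9)/(7 - 22) ≡ 14/14 mod 29. 14⁻¹ ≡ 27 (mod 29) since 14·27 = 378 ≡ 1, so λ ≡ 1.
  x = λ² - 22 - 7 = 1 - 29 ≡ 1; y = λ·(22 - 1) - 9 ≡ 12. → (1, 12)
11G: (1, 12) + (7, 23). λ = (23 - 12)/(7 - 1) ≡ 11/6 mod 29. 6⁻¹ ≡ 5 (mod 29) since 6·5 = 30 ≡ 1, so λ ≡ 26.
  x = λ² - 1 - 7 = 676 - 8 ≡ 1; y = λ·(1 - 1) - 12 ≡ 17. → (1, 17)
12G: (1, 17) + (7, 23). λ = (23 - 17)/(7 - 1) ≡ 6/6 mod 29. 6⁻¹ ≡ 5 (mod 29) since 6·5 = 30 ≡ 1, so λ ≡ 1.
  x = λ² - 1 - 7 = 1 - 8 ≡ 22; y = λ·(1 - 22) - 17 ≡ 20. → (22, 20)

(22, 20)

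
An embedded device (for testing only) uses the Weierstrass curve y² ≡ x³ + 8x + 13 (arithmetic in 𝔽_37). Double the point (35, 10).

tangent at (35, 10): λ = (3·35² + 8)/(2·10) ≡ 20/20. 20⁻¹ ≡ 13 (mod 37), so λ ≡ 20·13 ≡ 1.
  x = λ² - 35 - 35 = 1 - 70 ≡ 5; y = λ·(35 - 5) - 10 ≡ 20. → (5, 20)

(5, 20)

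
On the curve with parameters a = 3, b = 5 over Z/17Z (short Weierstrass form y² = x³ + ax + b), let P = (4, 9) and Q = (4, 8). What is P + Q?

O

The two points share x = 4 and their y-coordinates satisfy 9 + 8 ≡ 0 (mod 17), so they are inverses. Their sum is O.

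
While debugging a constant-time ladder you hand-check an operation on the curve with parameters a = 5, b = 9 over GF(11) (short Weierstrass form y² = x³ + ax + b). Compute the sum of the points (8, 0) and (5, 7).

(8, 0) + (5, 7). λ = (7 - 0)/(5 - 8) ≡ 7/8 mod 11. 8⁻¹ ≡ 7 (mod 11) since 8·7 = 56 ≡ 1, so λ ≡ 5.
  x = λ² - 8 - 5 = 25 - 13 ≡ 1; y = λ·(8 - 1) - 0 ≡ 2. → (1, 2)

(1, 2)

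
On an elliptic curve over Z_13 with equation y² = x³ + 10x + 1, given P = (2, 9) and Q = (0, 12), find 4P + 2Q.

(1, 5)

First 4P:
Double-and-add on 4 = (100)₂. Start with P = (2, 9) for the leading 1-bit.
double: tangent at (2, 9): λ = (3·2² + 10)/(2·9) ≡ 9/5. 5⁻¹ ≡ 8 (mod 13) since 5·8 = 40 ≡ 1, so λ ≡ 9·8 ≡ 7.
  x = λ² - 2 - 2 = 49 - 4 ≡ 6; y = λ·(2 - 6) - 9 ≡ 2. → (6, 2)
double: tangent at (6, 2): λ = (3·6² + 10)/(2·2) ≡ 1/4. 4⁻¹ ≡ 10 (mod 13) since 4·10 = 40 ≡ 1, so λ ≡ 1·10 ≡ 10.
  x = λ² - 6 - 6 = 100 - 12 ≡ 10; y = λ·(6 - 10) - 2 ≡ 10. → (10, 10)
4P = (10, 10).
Next 2Q:
Repeated addition: build up to 2Q.
2Q: tangent at (0, 12): λ = (3·0² + 10)/(2·12) ≡ 10/11. 11⁻¹ ≡ 6 (mod 13) since 11·6 = 66 ≡ 1, so λ ≡ 10·6 ≡ 8.
  x = λ² - 0 - 0 = 64 - 0 ≡ 12; y = λ·(0 - 12) - 12 ≡ 9. → (12, 9)
2Q = (12, 9).
Finally 4P + 2Q:
(10, 10) + (12, 9). λ = (9 - 10)/(12 - 10) ≡ 12/2 mod 13. 2⁻¹ ≡ 7 (mod 13) since 2·7 = 14 ≡ 1, so λ ≡ 6.
  x = λ² - 10 - 12 = 36 - 22 ≡ 1; y = λ·(10 - 1) - 10 ≡ 5. → (1, 5)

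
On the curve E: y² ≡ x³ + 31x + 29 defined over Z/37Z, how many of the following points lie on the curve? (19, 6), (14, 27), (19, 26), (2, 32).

(19, 6): 6² ≡ 36, rhs ≡ 3 → off.
(14, 27): 27² ≡ 26, rhs ≡ 25 → off.
(19, 26): 26² ≡ 10, rhs ≡ 3 → off.
(2, 32): 32² ≡ 25, rhs ≡ 25 → on.

1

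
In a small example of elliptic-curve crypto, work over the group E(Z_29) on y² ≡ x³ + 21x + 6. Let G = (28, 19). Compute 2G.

tangent at (28, 19): λ = (3·28² + 21)/(2·19) ≡ 24/9. 9⁻¹ ≡ 13 (mod 29), so λ ≡ 24·13 ≡ 22.
  x = λ² - 28 - 28 = 484 - 56 ≡ 22; y = λ·(28 - 22) - 19 ≡ 26. → (22, 26)

(22, 26)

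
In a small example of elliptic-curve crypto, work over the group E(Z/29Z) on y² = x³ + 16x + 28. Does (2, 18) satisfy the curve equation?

no

y² = 18² ≡ 5; x³ + 16x + 28 = 68 ≡ 10 (mod 29). 5 ≠ 10.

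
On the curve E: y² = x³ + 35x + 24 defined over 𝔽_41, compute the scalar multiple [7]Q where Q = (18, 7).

(9, 24)

Repeated addition: build up to 7Q.
2Q: tangent at (18, 7): λ = (3·18² + 35)/(2·7) ≡ 23/14. 14⁻¹ ≡ 3 (mod 41), so λ ≡ 23·3 ≡ 28.
  x = λ² - 18 - 18 = 784 - 36 ≡ 10; y = λ·(18 - 10) - 7 ≡ 12. → (10, 12)
3Q: (10, 12) + (18, 7). λ = (7 - 12)/(18 - 10) ≡ 36/8 mod 41. 8⁻¹ ≡ 36 (mod 41) since 8·36 = 288 ≡ 1, so λ ≡ 25.
  x = λ² - 10 - 18 = 625 - 28 ≡ 23; y = λ·(10 - 23) - 12 ≡ 32. → (23, 32)
4Q: (23, 32) + (18, 7). λ = (7 - 32)/(18 - 23) ≡ 16/36 mod 41. 36⁻¹ ≡ 8 (mod 41), so λ ≡ 5.
  x = λ² - 23 - 18 = 25 - 41 ≡ 25; y = λ·(23 - 25) - 32 ≡ 40. → (25, 40)
5Q: (25, 40) + (18, 7). λ = (7 - 40)/(18 - 25) ≡ 8/34 mod 41. 34⁻¹ ≡ 35 (mod 41), so λ ≡ 34.
  x = λ² - 25 - 18 = 1156 - 43 ≡ 6; y = λ·(25 - 6) - 40 ≡ 32. → (6, 32)
6Q: (6, 32) + (18, 7). λ = (7 - 32)/(18 - 6) ≡ 16/12 mod 41. 12⁻¹ ≡ 24 (mod 41), so λ ≡ 15.
  x = λ² - 6 - 18 = 225 - 24 ≡ 37; y = λ·(6 - 37) - 32 ≡ 36. → (37, 36)
7Q: (37, 36) + (18, 7). λ = (7 - 36)/(18 - 37) ≡ 12/22 mod 41. 22⁻¹ ≡ 28 (mod 41) since 22·28 = 616 ≡ 1, so λ ≡ 8.
  x = λ² - 37 - 18 = 64 - 55 ≡ 9; y = λ·(37 - 9) - 36 ≡ 24. → (9, 24)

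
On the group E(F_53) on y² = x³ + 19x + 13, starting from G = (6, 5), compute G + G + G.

Repeated addition: build up to 3G.
2G: tangent at (6, 5): λ = (3·6² + 19)/(2·5) ≡ 21/10. 10⁻¹ ≡ 16 (mod 53), so λ ≡ 21·16 ≡ 18.
  x = λ² - 6 - 6 = 324 - 12 ≡ 47; y = λ·(6 - 47) - 5 ≡ 52. → (47, 52)
3G: (47, 52) + (6, 5). λ = (5 - 52)/(6 - 47) ≡ 6/12 mod 53. 12⁻¹ ≡ 31 (mod 53), so λ ≡ 27.
  x = λ² - 47 - 6 = 729 - 53 ≡ 40; y = λ·(47 - 40) - 52 ≡ 31. → (40, 31)

(40, 31)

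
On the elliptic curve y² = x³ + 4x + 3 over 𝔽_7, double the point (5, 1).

tangent at (5, 1): λ = (3·5² + 4)/(2·1) ≡ 2/2. 2⁻¹ ≡ 4 (mod 7), so λ ≡ 2·4 ≡ 1.
  x = λ² - 5 - 5 = 1 - 10 ≡ 5; y = λ·(5 - 5) - 1 ≡ 6. → (5, 6)

(5, 6)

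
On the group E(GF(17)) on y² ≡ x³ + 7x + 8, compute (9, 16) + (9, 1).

The two points share x = 9 and their y-coordinates satisfy 16 + 1 ≡ 0 (mod 17), so they are inverses. Their sum is ∞.

O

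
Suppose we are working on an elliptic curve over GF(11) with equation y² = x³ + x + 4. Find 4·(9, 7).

(0, 2)

Write G = (9, 7).
Repeated addition: build up to 4G.
2G: tangent at (9, 7): λ = (3·9² + 1)/(2·7) ≡ 2/3. 3⁻¹ ≡ 4 (mod 11), so λ ≡ 2·4 ≡ 8.
  x = λ² - 9 - 9 = 64 - 18 ≡ 2; y = λ·(9 - 2) - 7 ≡ 5. → (2, 5)
3G: (2, 5) + (9, 7). λ = (7 - 5)/(9 - 2) ≡ 2/7 mod 11. 7⁻¹ ≡ 8 (mod 11), so λ ≡ 5.
  x = λ² - 2 - 9 = 25 - 11 ≡ 3; y = λ·(2 - 3) - 5 ≡ 1. → (3, 1)
4G: (3, 1) + (9, 7). λ = (7 - 1)/(9 - 3) ≡ 6/6 mod 11. 6⁻¹ ≡ 2 (mod 11) since 6·2 = 12 ≡ 1, so λ ≡ 1.
  x = λ² - 3 - 9 = 1 - 12 ≡ 0; y = λ·(3 - 0) - 1 ≡ 2. → (0, 2)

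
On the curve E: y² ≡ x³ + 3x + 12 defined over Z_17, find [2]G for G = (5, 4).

tangent at (5, 4): λ = (3·5² + 3)/(2·4) ≡ 10/8. 8⁻¹ ≡ 15 (mod 17) since 8·15 = 120 ≡ 1, so λ ≡ 10·15 ≡ 14.
  x = λ² - 5 - 5 = 196 - 10 ≡ 16; y = λ·(5 - 16) - 4 ≡ 12. → (16, 12)

(16, 12)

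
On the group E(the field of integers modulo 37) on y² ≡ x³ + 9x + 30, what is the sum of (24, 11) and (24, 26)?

O

The two points share x = 24 and their y-coordinates satisfy 11 + 26 ≡ 0 (mod 37), so they are inverses. Their sum is ∞.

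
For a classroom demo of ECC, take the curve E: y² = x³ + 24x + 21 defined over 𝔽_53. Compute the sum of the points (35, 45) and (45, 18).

(35, 45) + (45, 18). λ = (18 - 45)/(45 - 35) ≡ 26/10 mod 53. 10⁻¹ ≡ 16 (mod 53), so λ ≡ 45.
  x = λ² - 35 - 45 = 2025 - 80 ≡ 37; y = λ·(35 - 37) - 45 ≡ 24. → (37, 24)

(37, 24)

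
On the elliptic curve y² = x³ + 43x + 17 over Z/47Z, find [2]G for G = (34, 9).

tangent at (34, 9): λ = (3·34² + 43)/(2·9) ≡ 33/18. 18⁻¹ ≡ 34 (mod 47), so λ ≡ 33·34 ≡ 41.
  x = λ² - 34 - 34 = 1681 - 68 ≡ 15; y = λ·(34 - 15) - 9 ≡ 18. → (15, 18)

(15, 18)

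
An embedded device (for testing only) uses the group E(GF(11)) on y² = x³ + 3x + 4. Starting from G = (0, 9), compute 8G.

(0, 9)

Double-and-add on 8 = (1000)₂. Start with G = (0, 9) for the leading 1-bit.
double: tangent at (0, 9): λ = (3·0² + 3)/(2·9) ≡ 3/7. 7⁻¹ ≡ 8 (mod 11) since 7·8 = 56 ≡ 1, so λ ≡ 3·8 ≡ 2.
  x = λ² - 0 - 0 = 4 - 0 ≡ 4; y = λ·(0 - 4) - 9 ≡ 5. → (4, 5)
double: tangent at (4, 5): λ = (3·4² + 3)/(2·5) ≡ 7/10. 10⁻¹ ≡ 10 (mod 11) since 10·10 = 100 ≡ 1, so λ ≡ 7·10 ≡ 4.
  x = λ² - 4 - 4 = 16 - 8 ≡ 8; y = λ·(4 - 8) - 5 ≡ 1. → (8, 1)
double: tangent at (8, 1): λ = (3·8² + 3)/(2·1) ≡ 8/2. 2⁻¹ ≡ 6 (mod 11), so λ ≡ 8·6 ≡ 4.
  x = λ² - 8 - 8 = 16 - 16 ≡ 0; y = λ·(8 - 0) - 1 ≡ 9. → (0, 9)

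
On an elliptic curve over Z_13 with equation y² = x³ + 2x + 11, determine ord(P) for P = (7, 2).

5

2P: tangent at (7, 2): λ = (3·7² + 2)/(2·2) ≡ 6/4. 4⁻¹ ≡ 10 (mod 13), so λ ≡ 6·10 ≡ 8.
  x = λ² - 7 - 7 = 64 - 14 ≡ 11; y = λ·(7 - 11) - 2 ≡ 5. → (11, 5)
3P: (11, 5) + (7, 2). λ = (2 - 5)/(7 - 11) ≡ 10/9 mod 13. 9⁻¹ ≡ 3 (mod 13), so λ ≡ 4.
  x = λ² - 11 - 7 = 16 - 18 ≡ 11; y = λ·(11 - 11) - 5 ≡ 8. → (11, 8)
4P: (11, 8) + (7, 2). λ = (2 - 8)/(7 - 11) ≡ 7/9 mod 13. 9⁻¹ ≡ 3 (mod 13) since 9·3 = 27 ≡ 1, so λ ≡ 8.
  x = λ² - 11 - 7 = 64 - 18 ≡ 7; y = λ·(11 - 7) - 8 ≡ 11. → (7, 11)
5P: (7, 11) + (7, 2): same x and y₁ ≡ -y₂, so the sum is O.
5P = O, so the order is 5.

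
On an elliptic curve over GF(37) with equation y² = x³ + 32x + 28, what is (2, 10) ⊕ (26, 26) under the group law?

(30, 33)

(2, 10) + (26, 26). λ = (26 - 10)/(26 - 2) ≡ 16/24 mod 37. 24⁻¹ ≡ 17 (mod 37) since 24·17 = 408 ≡ 1, so λ ≡ 13.
  x = λ² - 2 - 26 = 169 - 28 ≡ 30; y = λ·(2 - 30) - 10 ≡ 33. → (30, 33)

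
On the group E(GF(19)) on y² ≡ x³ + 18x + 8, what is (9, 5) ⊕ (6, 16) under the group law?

(9, 5) + (6, 16). λ = (16 - 5)/(6 - 9) ≡ 11/16 mod 19. 16⁻¹ ≡ 6 (mod 19), so λ ≡ 9.
  x = λ² - 9 - 6 = 81 - 15 ≡ 9; y = λ·(9 - 9) - 5 ≡ 14. → (9, 14)

(9, 14)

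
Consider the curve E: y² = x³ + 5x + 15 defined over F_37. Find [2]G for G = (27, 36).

tangent at (27, 36): λ = (3·27² + 5)/(2·36) ≡ 9/35. 35⁻¹ ≡ 18 (mod 37), so λ ≡ 9·18 ≡ 14.
  x = λ² - 27 - 27 = 196 - 54 ≡ 31; y = λ·(27 - 31) - 36 ≡ 19. → (31, 19)

(31, 19)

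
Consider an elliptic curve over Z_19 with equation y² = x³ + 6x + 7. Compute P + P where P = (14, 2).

(8, 15)

tangent at (14, 2): λ = (3·14² + 6)/(2·2) ≡ 5/4. 4⁻¹ ≡ 5 (mod 19) since 4·5 = 20 ≡ 1, so λ ≡ 5·5 ≡ 6.
  x = λ² - 14 - 14 = 36 - 28 ≡ 8; y = λ·(14 - 8) - 2 ≡ 15. → (8, 15)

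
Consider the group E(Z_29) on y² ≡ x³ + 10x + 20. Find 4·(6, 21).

Write G = (6, 21).
Double-and-add on 4 = (100)₂. Start with G = (6, 21) for the leading 1-bit.
double: tangent at (6, 21): λ = (3·6² + 10)/(2·21) ≡ 2/13. 13⁻¹ ≡ 9 (mod 29) since 13·9 = 117 ≡ 1, so λ ≡ 2·9 ≡ 18.
  x = λ² - 6 - 6 = 324 - 12 ≡ 22; y = λ·(6 - 22) - 21 ≡ 10. → (22, 10)
double: tangent at (22, 10): λ = (3·22² + 10)/(2·10) ≡ 12/20. 20⁻¹ ≡ 16 (mod 29) since 20·16 = 320 ≡ 1, so λ ≡ 12·16 ≡ 18.
  x = λ² - 22 - 22 = 324 - 44 ≡ 19; y = λ·(22 - 19) - 10 ≡ 15. → (19, 15)

(19, 15)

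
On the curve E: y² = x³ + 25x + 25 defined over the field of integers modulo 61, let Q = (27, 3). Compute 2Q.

(48, 2)

tangent at (27, 3): λ = (3·27² + 25)/(2·3) ≡ 16/6. 6⁻¹ ≡ 51 (mod 61), so λ ≡ 16·51 ≡ 23.
  x = λ² - 27 - 27 = 529 - 54 ≡ 48; y = λ·(27 - 48) - 3 ≡ 2. → (48, 2)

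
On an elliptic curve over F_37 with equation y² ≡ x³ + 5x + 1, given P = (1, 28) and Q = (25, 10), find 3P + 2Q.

(18, 15)

First 3P:
Repeated addition: build up to 3P.
2P: tangent at (1, 28): λ = (3·1² + 5)/(2·28) ≡ 8/19. 19⁻¹ ≡ 2 (mod 37) since 19·2 = 38 ≡ 1, so λ ≡ 8·2 ≡ 16.
  x = λ² - 1 - 1 = 256 - 2 ≡ 32; y = λ·(1 - 32) - 28 ≡ 31. → (32, 31)
3P: (32, 31) + (1, 28). λ = (28 - 31)/(1 - 32) ≡ 34/6 mod 37. 6⁻¹ ≡ 31 (mod 37), so λ ≡ 18.
  x = λ² - 32 - 1 = 324 - 33 ≡ 32; y = λ·(32 - 32) - 31 ≡ 6. → (32, 6)
3P = (32, 6).
Next 2Q:
Repeated addition: build up to 2Q.
2Q: tangent at (25, 10): λ = (3·25² + 5)/(2·10) ≡ 30/20. 20⁻¹ ≡ 13 (mod 37), so λ ≡ 30·13 ≡ 20.
  x = λ² - 25 - 25 = 400 - 50 ≡ 17; y = λ·(25 - 17) - 10 ≡ 2. → (17, 2)
2Q = (17, 2).
Finally 3P + 2Q:
(32, 6) + (17, 2). λ = (2 - 6)/(17 - 32) ≡ 33/22 mod 37. 22⁻¹ ≡ 32 (mod 37), so λ ≡ 20.
  x = λ² - 32 - 17 = 400 - 49 ≡ 18; y = λ·(32 - 18) - 6 ≡ 15. → (18, 15)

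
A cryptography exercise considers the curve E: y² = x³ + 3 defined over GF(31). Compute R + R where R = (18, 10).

tangent at (18, 10): λ = (3·18² + 0)/(2·10) ≡ 11/20. 20⁻¹ ≡ 14 (mod 31), so λ ≡ 11·14 ≡ 30.
  x = λ² - 18 - 18 = 900 - 36 ≡ 27; y = λ·(18 - 27) - 10 ≡ 30. → (27, 30)

(27, 30)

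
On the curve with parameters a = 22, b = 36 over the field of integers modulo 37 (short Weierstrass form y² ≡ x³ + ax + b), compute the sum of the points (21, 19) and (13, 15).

(21, 19) + (13, 15). λ = (15 - 19)/(13 - 21) ≡ 33/29 mod 37. 29⁻¹ ≡ 23 (mod 37), so λ ≡ 19.
  x = λ² - 21 - 13 = 361 - 34 ≡ 31; y = λ·(21 - 31) - 19 ≡ 13. → (31, 13)

(31, 13)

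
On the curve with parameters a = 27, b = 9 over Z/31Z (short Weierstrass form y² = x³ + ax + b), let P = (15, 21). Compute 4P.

Double-and-add on 4 = (100)₂. Start with P = (15, 21) for the leading 1-bit.
double: tangent at (15, 21): λ = (3·15² + 27)/(2·21) ≡ 20/11. 11⁻¹ ≡ 17 (mod 31), so λ ≡ 20·17 ≡ 30.
  x = λ² - 15 - 15 = 900 - 30 ≡ 2; y = λ·(15 - 2) - 21 ≡ 28. → (2, 28)
double: tangent at (2, 28): λ = (3·2² + 27)/(2·28) ≡ 8/25. 25⁻¹ ≡ 5 (mod 31) since 25·5 = 125 ≡ 1, so λ ≡ 8·5 ≡ 9.
  x = λ² - 2 - 2 = 81 - 4 ≡ 15; y = λ·(2 - 15) - 28 ≡ 10. → (15, 10)

(15, 10)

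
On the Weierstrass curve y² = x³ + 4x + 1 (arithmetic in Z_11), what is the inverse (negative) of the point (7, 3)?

(7, 8)

-(7, 3) = (7, -3 mod 11) = (7, 8).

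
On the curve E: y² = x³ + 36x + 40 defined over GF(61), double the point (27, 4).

tangent at (27, 4): λ = (3·27² + 36)/(2·4) ≡ 27/8. 8⁻¹ ≡ 23 (mod 61), so λ ≡ 27·23 ≡ 11.
  x = λ² - 27 - 27 = 121 - 54 ≡ 6; y = λ·(27 - 6) - 4 ≡ 44. → (6, 44)

(6, 44)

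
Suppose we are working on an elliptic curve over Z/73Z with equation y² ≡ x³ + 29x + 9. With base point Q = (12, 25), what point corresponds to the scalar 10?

(15, 13)

Repeated addition: build up to 10Q.
2Q: tangent at (12, 25): λ = (3·12² + 29)/(2·25) ≡ 23/50. 50⁻¹ ≡ 19 (mod 73), so λ ≡ 23·19 ≡ 72.
  x = λ² - 12 - 12 = 5184 - 24 ≡ 50; y = λ·(12 - 50) - 25 ≡ 13. → (50, 13)
3Q: (50, 13) + (12, 25). λ = (25 - 13)/(12 - 50) ≡ 12/35 mod 73. 35⁻¹ ≡ 48 (mod 73) since 35·48 = 1680 ≡ 1, so λ ≡ 65.
  x = λ² - 50 - 12 = 4225 - 62 ≡ 2; y = λ·(50 - 2) - 13 ≡ 41. → (2, 41)
4Q: (2, 41) + (12, 25). λ = (25 - 41)/(12 - 2) ≡ 57/10 mod 73. 10⁻¹ ≡ 22 (mod 73), so λ ≡ 13.
  x = λ² - 2 - 12 = 169 - 14 ≡ 9; y = λ·(2 - 9) - 41 ≡ 14. → (9, 14)
5Q: (9, 14) + (12, 25). λ = (25 - 14)/(12 - 9) ≡ 11/3 mod 73. 3⁻¹ ≡ 49 (mod 73), so λ ≡ 28.
  x = λ² - 9 - 12 = 784 - 21 ≡ 33; y = λ·(9 - 33) - 14 ≡ 44. → (33, 44)
6Q: (33, 44) + (12, 25). λ = (25 - 44)/(12 - 33) ≡ 54/52 mod 73. 52⁻¹ ≡ 66 (mod 73) since 52·66 = 3432 ≡ 1, so λ ≡ 60.
  x = λ² - 33 - 12 = 3600 - 45 ≡ 51; y = λ·(33 - 51) - 44 ≡ 44. → (51, 44)
7Q: (51, 44) + (12, 25). λ = (25 - 44)/(12 - 51) ≡ 54/34 mod 73. 34⁻¹ ≡ 58 (mod 73), so λ ≡ 66.
  x = λ² - 51 - 12 = 4356 - 63 ≡ 59; y = λ·(51 - 59) - 44 ≡ 12. → (59, 12)
8Q: (59, 12) + (12, 25). λ = (25 - 12)/(12 - 59) ≡ 13/26 mod 73. 26⁻¹ ≡ 59 (mod 73), so λ ≡ 37.
  x = λ² - 59 - 12 = 1369 - 71 ≡ 57; y = λ·(59 - 57) - 12 ≡ 62. → (57, 62)
9Q: (57, 62) + (12, 25). λ = (25 - 62)/(12 - 57) ≡ 36/28 mod 73. 28⁻¹ ≡ 60 (mod 73) since 28·60 = 1680 ≡ 1, so λ ≡ 43.
  x = λ² - 57 - 12 = 1849 - 69 ≡ 28; y = λ·(57 - 28) - 62 ≡ 17. → (28, 17)
10Q: (28, 17) + (12, 25). λ = (25 - 17)/(12 - 28) ≡ 8/57 mod 73. 57⁻¹ ≡ 41 (mod 73) since 57·41 = 2337 ≡ 1, so λ ≡ 36.
  x = λ² - 28 - 12 = 1296 - 40 ≡ 15; y = λ·(28 - 15) - 17 ≡ 13. → (15, 13)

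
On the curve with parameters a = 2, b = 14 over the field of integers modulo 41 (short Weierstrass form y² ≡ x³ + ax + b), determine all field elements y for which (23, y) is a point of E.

x³ + 2x + 14 = 12227 ≡ 9 (mod 41).
Square roots of 9 mod 41: 3 and 38 (since 3² = 9 ≡ 9).

3, 38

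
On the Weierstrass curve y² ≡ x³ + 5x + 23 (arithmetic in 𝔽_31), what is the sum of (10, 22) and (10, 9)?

O

The two points share x = 10 and their y-coordinates satisfy 22 + 9 ≡ 0 (mod 31), so they are inverses. Their sum is the point at infinity.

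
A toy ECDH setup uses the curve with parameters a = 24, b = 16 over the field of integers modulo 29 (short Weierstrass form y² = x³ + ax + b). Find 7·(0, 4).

Write Q = (0, 4).
Repeated addition: build up to 7Q.
2Q: tangent at (0, 4): λ = (3·0² + 24)/(2·4) ≡ 24/8. 8⁻¹ ≡ 11 (mod 29), so λ ≡ 24·11 ≡ 3.
  x = λ² - 0 - 0 = 9 - 0 ≡ 9; y = λ·(0 - 9) - 4 ≡ 27. → (9, 27)
3Q: (9, 27) + (0, 4). λ = (4 - 27)/(0 - 9) ≡ 6/20 mod 29. 20⁻¹ ≡ 16 (mod 29), so λ ≡ 9.
  x = λ² - 9 - 0 = 81 - 9 ≡ 14; y = λ·(9 - 14) - 27 ≡ 15. → (14, 15)
4Q: (14, 15) + (0, 4). λ = (4 - 15)/(0 - 14) ≡ 18/15 mod 29. 15⁻¹ ≡ 2 (mod 29), so λ ≡ 7.
  x = λ² - 14 - 0 = 49 - 14 ≡ 6; y = λ·(14 - 6) - 15 ≡ 12. → (6, 12)
5Q: (6, 12) + (0, 4). λ = (4 - 12)/(0 - 6) ≡ 21/23 mod 29. 23⁻¹ ≡ 24 (mod 29) since 23·24 = 552 ≡ 1, so λ ≡ 11.
  x = λ² - 6 - 0 = 121 - 6 ≡ 28; y = λ·(6 - 28) - 12 ≡ 7. → (28, 7)
6Q: (28, 7) + (0, 4). λ = (4 - 7)/(0 - 28) ≡ 26/1 mod 29. 1⁻¹ ≡ 1 (mod 29), so λ ≡ 26.
  x = λ² - 28 - 0 = 676 - 28 ≡ 10; y = λ·(28 - 10) - 7 ≡ 26. → (10, 26)
7Q: (10, 26) + (0, 4). λ = (4 - 26)/(0 - 10) ≡ 7/19 mod 29. 19⁻¹ ≡ 26 (mod 29), so λ ≡ 8.
  x = λ² - 10 - 0 = 64 - 10 ≡ 25; y = λ·(10 - 25) - 26 ≡ 28. → (25, 28)

(25, 28)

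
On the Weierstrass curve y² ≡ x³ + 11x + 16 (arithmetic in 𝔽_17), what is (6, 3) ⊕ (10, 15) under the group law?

(6, 3) + (10, 15). λ = (15 - 3)/(10 - 6) ≡ 12/4 mod 17. 4⁻¹ ≡ 13 (mod 17) since 4·13 = 52 ≡ 1, so λ ≡ 3.
  x = λ² - 6 - 10 = 9 - 16 ≡ 10; y = λ·(6 - 10) - 3 ≡ 2. → (10, 2)

(10, 2)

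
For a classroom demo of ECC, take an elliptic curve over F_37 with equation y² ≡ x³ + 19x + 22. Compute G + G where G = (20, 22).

(22, 5)

tangent at (20, 22): λ = (3·20² + 19)/(2·22) ≡ 35/7. 7⁻¹ ≡ 16 (mod 37), so λ ≡ 35·16 ≡ 5.
  x = λ² - 20 - 20 = 25 - 40 ≡ 22; y = λ·(20 - 22) - 22 ≡ 5. → (22, 5)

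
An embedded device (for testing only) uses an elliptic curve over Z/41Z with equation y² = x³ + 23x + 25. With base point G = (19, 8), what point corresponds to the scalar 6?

(3, 11)

Double-and-add on 6 = (110)₂. Start with G = (19, 8) for the leading 1-bit.
double: tangent at (19, 8): λ = (3·19² + 23)/(2·8) ≡ 40/16. 16⁻¹ ≡ 18 (mod 41), so λ ≡ 40·18 ≡ 23.
  x = λ² - 19 - 19 = 529 - 38 ≡ 40; y = λ·(19 - 40) - 8 ≡ 1. → (40, 1)
add G: (40, 1) + (19, 8). λ = (8 - 1)/(19 - 40) ≡ 7/20 mod 41. 20⁻¹ ≡ 39 (mod 41), so λ ≡ 27.
  x = λ² - 40 - 19 = 729 - 59 ≡ 14; y = λ·(40 - 14) - 1 ≡ 4. → (14, 4)
double: tangent at (14, 4): λ = (3·14² + 23)/(2·4) ≡ 37/8. 8⁻¹ ≡ 36 (mod 41) since 8·36 = 288 ≡ 1, so λ ≡ 37·36 ≡ 20.
  x = λ² - 14 - 14 = 400 - 28 ≡ 3; y = λ·(14 - 3) - 4 ≡ 11. → (3, 11)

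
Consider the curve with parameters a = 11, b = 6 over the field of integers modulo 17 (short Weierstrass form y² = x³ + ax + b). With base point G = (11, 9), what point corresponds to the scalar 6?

Double-and-add on 6 = (110)₂. Start with G = (11, 9) for the leading 1-bit.
double: tangent at (11, 9): λ = (3·11² + 11)/(2·9) ≡ 0/1. 1⁻¹ ≡ 1 (mod 17) since 1·1 = 1 ≡ 1, so λ ≡ 0·1 ≡ 0.
  x = λ² - 11 - 11 = 0 - 22 ≡ 12; y = λ·(11 - 12) - 9 ≡ 8. → (12, 8)
add G: (12, 8) + (11, 9). λ = (9 - 8)/(11 - 12) ≡ 1/16 mod 17. 16⁻¹ ≡ 16 (mod 17), so λ ≡ 16.
  x = λ² - 12 - 11 = 256 - 23 ≡ 12; y = λ·(12 - 12) - 8 ≡ 9. → (12, 9)
double: tangent at (12, 9): λ = (3·12² + 11)/(2·9) ≡ 1/1. 1⁻¹ ≡ 1 (mod 17), so λ ≡ 1·1 ≡ 1.
  x = λ² - 12 - 12 = 1 - 24 ≡ 11; y = λ·(12 - 11) - 9 ≡ 9. → (11, 9)

(11, 9)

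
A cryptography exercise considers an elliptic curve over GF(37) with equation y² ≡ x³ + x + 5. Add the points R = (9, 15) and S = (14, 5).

(18, 3)

(9, 15) + (14, 5). λ = (5 - 15)/(14 - 9) ≡ 27/5 mod 37. 5⁻¹ ≡ 15 (mod 37), so λ ≡ 35.
  x = λ² - 9 - 14 = 1225 - 23 ≡ 18; y = λ·(9 - 18) - 15 ≡ 3. → (18, 3)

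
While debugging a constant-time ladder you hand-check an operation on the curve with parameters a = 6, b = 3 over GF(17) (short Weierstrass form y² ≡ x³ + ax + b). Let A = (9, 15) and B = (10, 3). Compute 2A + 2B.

First 2A:
Repeated addition: build up to 2A.
2A: tangent at (9, 15): λ = (3·9² + 6)/(2·15) ≡ 11/13. 13⁻¹ ≡ 4 (mod 17), so λ ≡ 11·4 ≡ 10.
  x = λ² - 9 - 9 = 100 - 18 ≡ 14; y = λ·(9 - 14) - 15 ≡ 3. → (14, 3)
2A = (14, 3).
Next 2B:
Repeated addition: build up to 2B.
2B: tangent at (10, 3): λ = (3·10² + 6)/(2·3) ≡ 0/6. 6⁻¹ ≡ 3 (mod 17) since 6·3 = 18 ≡ 1, so λ ≡ 0·3 ≡ 0.
  x = λ² - 10 - 10 = 0 - 20 ≡ 14; y = λ·(10 - 14) - 3 ≡ 14. → (14, 14)
2B = (14, 14).
Finally 2A + 2B:
(14, 3) + (14, 14): same x and y₁ ≡ -y₂, so the sum is 𝒪.

O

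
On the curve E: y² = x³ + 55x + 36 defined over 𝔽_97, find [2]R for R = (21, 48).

(67, 96)

tangent at (21, 48): λ = (3·21² + 55)/(2·48) ≡ 20/96. 96⁻¹ ≡ 96 (mod 97), so λ ≡ 20·96 ≡ 77.
  x = λ² - 21 - 21 = 5929 - 42 ≡ 67; y = λ·(21 - 67) - 48 ≡ 96. → (67, 96)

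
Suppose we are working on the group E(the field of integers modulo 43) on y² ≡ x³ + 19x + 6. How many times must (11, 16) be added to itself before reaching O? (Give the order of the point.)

2P: tangent at (11, 16): λ = (3·11² + 19)/(2·16) ≡ 38/32. 32⁻¹ ≡ 39 (mod 43), so λ ≡ 38·39 ≡ 20.
  x = λ² - 11 - 11 = 400 - 22 ≡ 34; y = λ·(11 - 34) - 16 ≡ 40. → (34, 40)
3P: (34, 40) + (11, 16). λ = (16 - 40)/(11 - 34) ≡ 19/20 mod 43. 20⁻¹ ≡ 28 (mod 43), so λ ≡ 16.
  x = λ² - 34 - 11 = 256 - 45 ≡ 39; y = λ·(34 - 39) - 40 ≡ 9. → (39, 9)
4P: (39, 9) + (11, 16). λ = (16 - 9)/(11 - 39) ≡ 7/15 mod 43. 15⁻¹ ≡ 23 (mod 43) since 15·23 = 345 ≡ 1, so λ ≡ 32.
  x = λ² - 39 - 11 = 1024 - 50 ≡ 28; y = λ·(39 - 28) - 9 ≡ 42. → (28, 42)
5P: (28, 42) + (11, 16). λ = (16 - 42)/(11 - 28) ≡ 17/26 mod 43. 26⁻¹ ≡ 5 (mod 43), so λ ≡ 42.
  x = λ² - 28 - 11 = 1764 - 39 ≡ 5; y = λ·(28 - 5) - 42 ≡ 21. → (5, 21)
6P: (5, 21) + (11, 16). λ = (16 - 21)/(11 - 5) ≡ 38/6 mod 43. 6⁻¹ ≡ 36 (mod 43) since 6·36 = 216 ≡ 1, so λ ≡ 35.
  x = λ² - 5 - 11 = 1225 - 16 ≡ 5; y = λ·(5 - 5) - 21 ≡ 22. → (5, 22)
7P: (5, 22) + (11, 16). λ = (16 - 22)/(11 - 5) ≡ 37/6 mod 43. 6⁻¹ ≡ 36 (mod 43), so λ ≡ 42.
  x = λ² - 5 - 11 = 1764 - 16 ≡ 28; y = λ·(5 - 28) - 22 ≡ 1. → (28, 1)
8P: (28, 1) + (11, 16). λ = (16 - 1)/(11 - 28) ≡ 15/26 mod 43. 26⁻¹ ≡ 5 (mod 43), so λ ≡ 32.
  x = λ² - 28 - 11 = 1024 - 39 ≡ 39; y = λ·(28 - 39) - 1 ≡ 34. → (39, 34)
9P: (39, 34) + (11, 16). λ = (16 - 34)/(11 - 39) ≡ 25/15 mod 43. 15⁻¹ ≡ 23 (mod 43), so λ ≡ 16.
  x = λ² - 39 - 11 = 256 - 50 ≡ 34; y = λ·(39 - 34) - 34 ≡ 3. → (34, 3)
10P: (34, 3) + (11, 16). λ = (16 - 3)/(11 - 34) ≡ 13/20 mod 43. 20⁻¹ ≡ 28 (mod 43), so λ ≡ 20.
  x = λ² - 34 - 11 = 400 - 45 ≡ 11; y = λ·(34 - 11) - 3 ≡ 27. → (11, 27)
11P: (11, 27) + (11, 16): same x and y₁ ≡ -y₂, so the sum is O.
11P = O, so the order is 11.

11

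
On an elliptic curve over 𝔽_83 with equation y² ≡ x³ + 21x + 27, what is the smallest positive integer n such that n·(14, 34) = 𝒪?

2P: tangent at (14, 34): λ = (3·14² + 21)/(2·34) ≡ 28/68. 68⁻¹ ≡ 11 (mod 83), so λ ≡ 28·11 ≡ 59.
  x = λ² - 14 - 14 = 3481 - 28 ≡ 50; y = λ·(14 - 50) - 34 ≡ 0. → (50, 0)
3P: (50, 0) + (14, 34). λ = (34 - 0)/(14 - 50) ≡ 34/47 mod 83. 47⁻¹ ≡ 53 (mod 83) since 47·53 = 2491 ≡ 1, so λ ≡ 59.
  x = λ² - 50 - 14 = 3481 - 64 ≡ 14; y = λ·(50 - 14) - 0 ≡ 49. → (14, 49)
4P: (14, 49) + (14, 34): same x and y₁ ≡ -y₂, so the sum is 𝒪.
4P = 𝒪, so the order is 4.

4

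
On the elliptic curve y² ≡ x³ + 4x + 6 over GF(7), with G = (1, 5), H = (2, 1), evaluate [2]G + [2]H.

(2, 6)

First 2G:
Repeated addition: build up to 2G.
2G: tangent at (1, 5): λ = (3·1² + 4)/(2·5) ≡ 0/3. 3⁻¹ ≡ 5 (mod 7), so λ ≡ 0·5 ≡ 0.
  x = λ² - 1 - 1 = 0 - 2 ≡ 5; y = λ·(1 - 5) - 5 ≡ 2. → (5, 2)
2G = (5, 2).
Next 2H:
Repeated addition: build up to 2H.
2H: tangent at (2, 1): λ = (3·2² + 4)/(2·1) ≡ 2/2. 2⁻¹ ≡ 4 (mod 7), so λ ≡ 2·4 ≡ 1.
  x = λ² - 2 - 2 = 1 - 4 ≡ 4; y = λ·(2 - 4) - 1 ≡ 4. → (4, 4)
2H = (4, 4).
Finally 2G + 2H:
(5, 2) + (4, 4). λ = (4 - 2)/(4 - 5) ≡ 2/6 mod 7. 6⁻¹ ≡ 6 (mod 7), so λ ≡ 5.
  x = λ² - 5 - 4 = 25 - 9 ≡ 2; y = λ·(5 - 2) - 2 ≡ 6. → (2, 6)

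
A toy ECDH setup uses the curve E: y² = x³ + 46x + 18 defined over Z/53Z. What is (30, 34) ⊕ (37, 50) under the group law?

(30, 34) + (37, 50). λ = (50 - 34)/(37 - 30) ≡ 16/7 mod 53. 7⁻¹ ≡ 38 (mod 53) since 7·38 = 266 ≡ 1, so λ ≡ 25.
  x = λ² - 30 - 37 = 625 - 67 ≡ 28; y = λ·(30 - 28) - 34 ≡ 16. → (28, 16)

(28, 16)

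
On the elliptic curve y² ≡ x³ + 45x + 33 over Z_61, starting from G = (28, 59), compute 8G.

(34, 27)

Repeated addition: build up to 8G.
2G: tangent at (28, 59): λ = (3·28² + 45)/(2·59) ≡ 18/57. 57⁻¹ ≡ 15 (mod 61) since 57·15 = 855 ≡ 1, so λ ≡ 18·15 ≡ 26.
  x = λ² - 28 - 28 = 676 - 56 ≡ 10; y = λ·(28 - 10) - 59 ≡ 43. → (10, 43)
3G: (10, 43) + (28, 59). λ = (59 - 43)/(28 - 10) ≡ 16/18 mod 61. 18⁻¹ ≡ 17 (mod 61) since 18·17 = 306 ≡ 1, so λ ≡ 28.
  x = λ² - 10 - 28 = 784 - 38 ≡ 14; y = λ·(10 - 14) - 43 ≡ 28. → (14, 28)
4G: (14, 28) + (28, 59). λ = (59 - 28)/(28 - 14) ≡ 31/14 mod 61. 14⁻¹ ≡ 48 (mod 61) since 14·48 = 672 ≡ 1, so λ ≡ 24.
  x = λ² - 14 - 28 = 576 - 42 ≡ 46; y = λ·(14 - 46) - 28 ≡ 58. → (46, 58)
5G: (46, 58) + (28, 59). λ = (59 - 58)/(28 - 46) ≡ 1/43 mod 61. 43⁻¹ ≡ 44 (mod 61), so λ ≡ 44.
  x = λ² - 46 - 28 = 1936 - 74 ≡ 32; y = λ·(46 - 32) - 58 ≡ 9. → (32, 9)
6G: (32, 9) + (28, 59). λ = (59 - 9)/(28 - 32) ≡ 50/57 mod 61. 57⁻¹ ≡ 15 (mod 61) since 57·15 = 855 ≡ 1, so λ ≡ 18.
  x = λ² - 32 - 28 = 324 - 60 ≡ 20; y = λ·(32 - 20) - 9 ≡ 24. → (20, 24)
7G: (20, 24) + (28, 59). λ = (59 - 24)/(28 - 20) ≡ 35/8 mod 61. 8⁻¹ ≡ 23 (mod 61) since 8·23 = 184 ≡ 1, so λ ≡ 12.
  x = λ² - 20 - 28 = 144 - 48 ≡ 35; y = λ·(20 - 35) - 24 ≡ 40. → (35, 40)
8G: (35, 40) + (28, 59). λ = (59 - 40)/(28 - 35) ≡ 19/54 mod 61. 54⁻¹ ≡ 26 (mod 61), so λ ≡ 6.
  x = λ² - 35 - 28 = 36 - 63 ≡ 34; y = λ·(35 - 34) - 40 ≡ 27. → (34, 27)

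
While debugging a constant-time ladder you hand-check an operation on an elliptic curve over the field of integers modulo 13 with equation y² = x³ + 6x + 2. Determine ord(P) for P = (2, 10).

5

2P: tangent at (2, 10): λ = (3·2² + 6)/(2·10) ≡ 5/7. 7⁻¹ ≡ 2 (mod 13), so λ ≡ 5·2 ≡ 10.
  x = λ² - 2 - 2 = 100 - 4 ≡ 5; y = λ·(2 - 5) - 10 ≡ 12. → (5, 12)
3P: (5, 12) + (2, 10). λ = (10 - 12)/(2 - 5) ≡ 11/10 mod 13. 10⁻¹ ≡ 4 (mod 13), so λ ≡ 5.
  x = λ² - 5 - 2 = 25 - 7 ≡ 5; y = λ·(5 - 5) - 12 ≡ 1. → (5, 1)
4P: (5, 1) + (2, 10). λ = (10 - 1)/(2 - 5) ≡ 9/10 mod 13. 10⁻¹ ≡ 4 (mod 13), so λ ≡ 10.
  x = λ² - 5 - 2 = 100 - 7 ≡ 2; y = λ·(5 - 2) - 1 ≡ 3. → (2, 3)
5P: (2, 3) + (2, 10): same x and y₁ ≡ -y₂, so the sum is 𝒪.
5P = 𝒪, so the order is 5.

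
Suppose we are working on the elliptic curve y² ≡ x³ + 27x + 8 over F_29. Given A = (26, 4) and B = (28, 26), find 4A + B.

First 4A:
Double-and-add on 4 = (100)₂. Start with A = (26, 4) for the leading 1-bit.
double: tangent at (26, 4): λ = (3·26² + 27)/(2·4) ≡ 25/8. 8⁻¹ ≡ 11 (mod 29), so λ ≡ 25·11 ≡ 14.
  x = λ² - 26 - 26 = 196 - 52 ≡ 28; y = λ·(26 - 28) - 4 ≡ 26. → (28, 26)
double: tangent at (28, 26): λ = (3·28² + 27)/(2·26) ≡ 1/23. 23⁻¹ ≡ 24 (mod 29) since 23·24 = 552 ≡ 1, so λ ≡ 1·24 ≡ 24.
  x = λ² - 28 - 28 = 576 - 56 ≡ 27; y = λ·(28 - 27) - 26 ≡ 27. → (27, 27)
4A = (27, 27).
Finally 4A + B:
(27, 27) + (28, 26). λ = (26 - 27)/(28 - 27) ≡ 28/1 mod 29. 1⁻¹ ≡ 1 (mod 29), so λ ≡ 28.
  x = λ² - 27 - 28 = 784 - 55 ≡ 4; y = λ·(27 - 4) - 27 ≡ 8. → (4, 8)

(4, 8)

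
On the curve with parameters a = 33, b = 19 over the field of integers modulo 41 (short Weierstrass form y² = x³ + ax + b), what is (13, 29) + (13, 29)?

(19, 24)

tangent at (13, 29): λ = (3·13² + 33)/(2·29) ≡ 7/17. 17⁻¹ ≡ 29 (mod 41) since 17·29 = 493 ≡ 1, so λ ≡ 7·29 ≡ 39.
  x = λ² - 13 - 13 = 1521 - 26 ≡ 19; y = λ·(13 - 19) - 29 ≡ 24. → (19, 24)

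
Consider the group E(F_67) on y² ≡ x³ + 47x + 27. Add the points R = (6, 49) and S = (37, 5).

(6, 49) + (37, 5). λ = (5 - 49)/(37 - 6) ≡ 23/31 mod 67. 31⁻¹ ≡ 13 (mod 67) since 31·13 = 403 ≡ 1, so λ ≡ 31.
  x = λ² - 6 - 37 = 961 - 43 ≡ 47; y = λ·(6 - 47) - 49 ≡ 20. → (47, 20)

(47, 20)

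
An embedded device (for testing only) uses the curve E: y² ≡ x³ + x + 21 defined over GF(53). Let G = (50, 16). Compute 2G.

(49, 18)

tangent at (50, 16): λ = (3·50² + 1)/(2·16) ≡ 28/32. 32⁻¹ ≡ 5 (mod 53) since 32·5 = 160 ≡ 1, so λ ≡ 28·5 ≡ 34.
  x = λ² - 50 - 50 = 1156 - 100 ≡ 49; y = λ·(50 - 49) - 16 ≡ 18. → (49, 18)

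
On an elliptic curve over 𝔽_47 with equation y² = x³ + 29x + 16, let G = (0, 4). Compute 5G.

(40, 38)

Double-and-add on 5 = (101)₂. Start with G = (0, 4) for the leading 1-bit.
double: tangent at (0, 4): λ = (3·0² + 29)/(2·4) ≡ 29/8. 8⁻¹ ≡ 6 (mod 47) since 8·6 = 48 ≡ 1, so λ ≡ 29·6 ≡ 33.
  x = λ² - 0 - 0 = 1089 - 0 ≡ 8; y = λ·(0 - 8) - 4 ≡ 14. → (8, 14)
double: tangent at (8, 14): λ = (3·8² + 29)/(2·14) ≡ 33/28. 28⁻¹ ≡ 42 (mod 47) since 28·42 = 1176 ≡ 1, so λ ≡ 33·42 ≡ 23.
  x = λ² - 8 - 8 = 529 - 16 ≡ 43; y = λ·(8 - 43) - 14 ≡ 27. → (43, 27)
add G: (43, 27) + (0, 4). λ = (4 - 27)/(0 - 43) ≡ 24/4 mod 47. 4⁻¹ ≡ 12 (mod 47) since 4·12 = 48 ≡ 1, so λ ≡ 6.
  x = λ² - 43 - 0 = 36 - 43 ≡ 40; y = λ·(43 - 40) - 27 ≡ 38. → (40, 38)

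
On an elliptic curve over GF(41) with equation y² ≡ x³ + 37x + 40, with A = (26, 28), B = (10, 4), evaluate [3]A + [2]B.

First 3A:
Repeated addition: build up to 3A.
2A: tangent at (26, 28): λ = (3·26² + 37)/(2·28) ≡ 15/15. 15⁻¹ ≡ 11 (mod 41) since 15·11 = 165 ≡ 1, so λ ≡ 15·11 ≡ 1.
  x = λ² - 26 - 26 = 1 - 52 ≡ 31; y = λ·(26 - 31) - 28 ≡ 8. → (31, 8)
3A: (31, 8) + (26, 28). λ = (28 - 8)/(26 - 31) ≡ 20/36 mod 41. 36⁻¹ ≡ 8 (mod 41), so λ ≡ 37.
  x = λ² - 31 - 26 = 1369 - 57 ≡ 0; y = λ·(31 - 0) - 8 ≡ 32. → (0, 32)
3A = (0, 32).
Next 2B:
Repeated addition: build up to 2B.
2B: tangent at (10, 4): λ = (3·10² + 37)/(2·4) ≡ 9/8. 8⁻¹ ≡ 36 (mod 41) since 8·36 = 288 ≡ 1, so λ ≡ 9·36 ≡ 37.
  x = λ² - 10 - 10 = 1369 - 20 ≡ 37; y = λ·(10 - 37) - 4 ≡ 22. → (37, 22)
2B = (37, 22).
Finally 3A + 2B:
(0, 32) + (37, 22). λ = (22 - 32)/(37 - 0) ≡ 31/37 mod 41. 37⁻¹ ≡ 10 (mod 41), so λ ≡ 23.
  x = λ² - 0 - 37 = 529 - 37 ≡ 0; y = λ·(0 - 0) - 32 ≡ 9. → (0, 9)

(0, 9)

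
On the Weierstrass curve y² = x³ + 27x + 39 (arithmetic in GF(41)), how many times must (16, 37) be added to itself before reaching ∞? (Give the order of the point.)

2P: tangent at (16, 37): λ = (3·16² + 27)/(2·37) ≡ 16/33. 33⁻¹ ≡ 5 (mod 41) since 33·5 = 165 ≡ 1, so λ ≡ 16·5 ≡ 39.
  x = λ² - 16 - 16 = 1521 - 32 ≡ 13; y = λ·(16 - 13) - 37 ≡ 39. → (13, 39)
3P: (13, 39) + (16, 37). λ = (37 - 39)/(16 - 13) ≡ 39/3 mod 41. 3⁻¹ ≡ 14 (mod 41), so λ ≡ 13.
  x = λ² - 13 - 16 = 169 - 29 ≡ 17; y = λ·(13 - 17) - 39 ≡ 32. → (17, 32)
4P: (17, 32) + (16, 37). λ = (37 - 32)/(16 - 17) ≡ 5/40 mod 41. 40⁻¹ ≡ 40 (mod 41) since 40·40 = 1600 ≡ 1, so λ ≡ 36.
  x = λ² - 17 - 16 = 1296 - 33 ≡ 33; y = λ·(17 - 33) - 32 ≡ 7. → (33, 7)
5P: (33, 7) + (16, 37). λ = (37 - 7)/(16 - 33) ≡ 30/24 mod 41. 24⁻¹ ≡ 12 (mod 41), so λ ≡ 32.
  x = λ² - 33 - 16 = 1024 - 49 ≡ 32; y = λ·(33 - 32) - 7 ≡ 25. → (32, 25)
6P: (32, 25) + (16, 37). λ = (37 - 25)/(16 - 32) ≡ 12/25 mod 41. 25⁻¹ ≡ 23 (mod 41), so λ ≡ 30.
  x = λ² - 32 - 16 = 900 - 48 ≡ 32; y = λ·(32 - 32) - 25 ≡ 16. → (32, 16)
7P: (32, 16) + (16, 37). λ = (37 - 16)/(16 - 32) ≡ 21/25 mod 41. 25⁻¹ ≡ 23 (mod 41) since 25·23 = 575 ≡ 1, so λ ≡ 32.
  x = λ² - 32 - 16 = 1024 - 48 ≡ 33; y = λ·(32 - 33) - 16 ≡ 34. → (33, 34)
8P: (33, 34) + (16, 37). λ = (37 - 34)/(16 - 33) ≡ 3/24 mod 41. 24⁻¹ ≡ 12 (mod 41) since 24·12 = 288 ≡ 1, so λ ≡ 36.
  x = λ² - 33 - 16 = 1296 - 49 ≡ 17; y = λ·(33 - 17) - 34 ≡ 9. → (17, 9)
9P: (17, 9) + (16, 37). λ = (37 - 9)/(16 - 17) ≡ 28/40 mod 41. 40⁻¹ ≡ 40 (mod 41), so λ ≡ 13.
  x = λ² - 17 - 16 = 169 - 33 ≡ 13; y = λ·(17 - 13) - 9 ≡ 2. → (13, 2)
10P: (13, 2) + (16, 37). λ = (37 - 2)/(16 - 13) ≡ 35/3 mod 41. 3⁻¹ ≡ 14 (mod 41) since 3·14 = 42 ≡ 1, so λ ≡ 39.
  x = λ² - 13 - 16 = 1521 - 29 ≡ 16; y = λ·(13 - 16) - 2 ≡ 4. → (16, 4)
11P: (16, 4) + (16, 37): same x and y₁ ≡ -y₂, so the sum is ∞.
11P = ∞, so the order is 11.

11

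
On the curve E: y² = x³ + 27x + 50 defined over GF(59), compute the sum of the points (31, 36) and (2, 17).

(31, 36) + (2, 17). λ = (17 - 36)/(2 - 31) ≡ 40/30 mod 59. 30⁻¹ ≡ 2 (mod 59) since 30·2 = 60 ≡ 1, so λ ≡ 21.
  x = λ² - 31 - 2 = 441 - 33 ≡ 54; y = λ·(31 - 54) - 36 ≡ 12. → (54, 12)

(54, 12)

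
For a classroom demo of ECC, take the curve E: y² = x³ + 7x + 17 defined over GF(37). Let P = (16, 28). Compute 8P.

(16, 9)

Repeated addition: build up to 8P.
2P: tangent at (16, 28): λ = (3·16² + 7)/(2·28) ≡ 35/19. 19⁻¹ ≡ 2 (mod 37), so λ ≡ 35·2 ≡ 33.
  x = λ² - 16 - 16 = 1089 - 32 ≡ 21; y = λ·(16 - 21) - 28 ≡ 29. → (21, 29)
3P: (21, 29) + (16, 28). λ = (28 - 29)/(16 - 21) ≡ 36/32 mod 37. 32⁻¹ ≡ 22 (mod 37), so λ ≡ 15.
  x = λ² - 21 - 16 = 225 - 37 ≡ 3; y = λ·(21 - 3) - 29 ≡ 19. → (3, 19)
4P: (3, 19) + (16, 28). λ = (28 - 19)/(16 - 3) ≡ 9/13 mod 37. 13⁻¹ ≡ 20 (mod 37) since 13·20 = 260 ≡ 1, so λ ≡ 32.
  x = λ² - 3 - 16 = 1024 - 19 ≡ 6; y = λ·(3 - 6) - 19 ≡ 33. → (6, 33)
5P: (6, 33) + (16, 28). λ = (28 - 33)/(16 - 6) ≡ 32/10 mod 37. 10⁻¹ ≡ 26 (mod 37), so λ ≡ 18.
  x = λ² - 6 - 16 = 324 - 22 ≡ 6; y = λ·(6 - 6) - 33 ≡ 4. → (6, 4)
6P: (6, 4) + (16, 28). λ = (28 - 4)/(16 - 6) ≡ 24/10 mod 37. 10⁻¹ ≡ 26 (mod 37) since 10·26 = 260 ≡ 1, so λ ≡ 32.
  x = λ² - 6 - 16 = 1024 - 22 ≡ 3; y = λ·(6 - 3) - 4 ≡ 18. → (3, 18)
7P: (3, 18) + (16, 28). λ = (28 - 18)/(16 - 3) ≡ 10/13 mod 37. 13⁻¹ ≡ 20 (mod 37), so λ ≡ 15.
  x = λ² - 3 - 16 = 225 - 19 ≡ 21; y = λ·(3 - 21) - 18 ≡ 8. → (21, 8)
8P: (21, 8) + (16, 28). λ = (28 - 8)/(16 - 21) ≡ 20/32 mod 37. 32⁻¹ ≡ 22 (mod 37), so λ ≡ 33.
  x = λ² - 21 - 16 = 1089 - 37 ≡ 16; y = λ·(21 - 16) - 8 ≡ 9. → (16, 9)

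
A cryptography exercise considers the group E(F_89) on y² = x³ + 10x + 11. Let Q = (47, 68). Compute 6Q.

Double-and-add on 6 = (110)₂. Start with Q = (47, 68) for the leading 1-bit.
double: tangent at (47, 68): λ = (3·47² + 10)/(2·68) ≡ 51/47. 47⁻¹ ≡ 36 (mod 89) since 47·36 = 1692 ≡ 1, so λ ≡ 51·36 ≡ 56.
  x = λ² - 47 - 47 = 3136 - 94 ≡ 16; y = λ·(47 - 16) - 68 ≡ 66. → (16, 66)
add Q: (16, 66) + (47, 68). λ = (68 - 66)/(47 - 16) ≡ 2/31 mod 89. 31⁻¹ ≡ 23 (mod 89) since 31·23 = 713 ≡ 1, so λ ≡ 46.
  x = λ² - 16 - 47 = 2116 - 63 ≡ 6; y = λ·(16 - 6) - 66 ≡ 38. → (6, 38)
double: tangent at (6, 38): λ = (3·6² + 10)/(2·38) ≡ 29/76. 76⁻¹ ≡ 41 (mod 89) since 76·41 = 3116 ≡ 1, so λ ≡ 29·41 ≡ 32.
  x = λ² - 6 - 6 = 1024 - 12 ≡ 33; y = λ·(6 - 33) - 38 ≡ 77. → (33, 77)

(33, 77)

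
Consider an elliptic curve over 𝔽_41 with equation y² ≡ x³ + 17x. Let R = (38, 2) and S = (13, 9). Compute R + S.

(40, 33)

(38, 2) + (13, 9). λ = (9 - 2)/(13 - 38) ≡ 7/16 mod 41. 16⁻¹ ≡ 18 (mod 41) since 16·18 = 288 ≡ 1, so λ ≡ 3.
  x = λ² - 38 - 13 = 9 - 51 ≡ 40; y = λ·(38 - 40) - 2 ≡ 33. → (40, 33)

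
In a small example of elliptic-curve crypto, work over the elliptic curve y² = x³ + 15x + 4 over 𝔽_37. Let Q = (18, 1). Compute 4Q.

Double-and-add on 4 = (100)₂. Start with Q = (18, 1) for the leading 1-bit.
double: tangent at (18, 1): λ = (3·18² + 15)/(2·1) ≡ 25/2. 2⁻¹ ≡ 19 (mod 37) since 2·19 = 38 ≡ 1, so λ ≡ 25·19 ≡ 31.
  x = λ² - 18 - 18 = 961 - 36 ≡ 0; y = λ·(18 - 0) - 1 ≡ 2. → (0, 2)
double: tangent at (0, 2): λ = (3·0² + 15)/(2·2) ≡ 15/4. 4⁻¹ ≡ 28 (mod 37), so λ ≡ 15·28 ≡ 13.
  x = λ² - 0 - 0 = 169 - 0 ≡ 21; y = λ·(0 - 21) - 2 ≡ 21. → (21, 21)

(21, 21)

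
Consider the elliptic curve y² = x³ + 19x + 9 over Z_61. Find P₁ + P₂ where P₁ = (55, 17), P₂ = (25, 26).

(55, 17) + (25, 26). λ = (26 - 17)/(25 - 55) ≡ 9/31 mod 61. 31⁻¹ ≡ 2 (mod 61) since 31·2 = 62 ≡ 1, so λ ≡ 18.
  x = λ² - 55 - 25 = 324 - 80 ≡ 0; y = λ·(55 - 0) - 17 ≡ 58. → (0, 58)

(0, 58)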